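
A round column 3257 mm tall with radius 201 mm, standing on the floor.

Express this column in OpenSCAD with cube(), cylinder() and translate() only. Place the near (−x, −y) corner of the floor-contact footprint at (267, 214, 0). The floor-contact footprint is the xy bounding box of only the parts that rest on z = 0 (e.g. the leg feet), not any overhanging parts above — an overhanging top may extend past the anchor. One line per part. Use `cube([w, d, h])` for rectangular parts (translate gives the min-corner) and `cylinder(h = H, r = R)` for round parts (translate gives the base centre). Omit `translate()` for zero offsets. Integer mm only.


translate([468, 415, 0]) cylinder(h = 3257, r = 201);


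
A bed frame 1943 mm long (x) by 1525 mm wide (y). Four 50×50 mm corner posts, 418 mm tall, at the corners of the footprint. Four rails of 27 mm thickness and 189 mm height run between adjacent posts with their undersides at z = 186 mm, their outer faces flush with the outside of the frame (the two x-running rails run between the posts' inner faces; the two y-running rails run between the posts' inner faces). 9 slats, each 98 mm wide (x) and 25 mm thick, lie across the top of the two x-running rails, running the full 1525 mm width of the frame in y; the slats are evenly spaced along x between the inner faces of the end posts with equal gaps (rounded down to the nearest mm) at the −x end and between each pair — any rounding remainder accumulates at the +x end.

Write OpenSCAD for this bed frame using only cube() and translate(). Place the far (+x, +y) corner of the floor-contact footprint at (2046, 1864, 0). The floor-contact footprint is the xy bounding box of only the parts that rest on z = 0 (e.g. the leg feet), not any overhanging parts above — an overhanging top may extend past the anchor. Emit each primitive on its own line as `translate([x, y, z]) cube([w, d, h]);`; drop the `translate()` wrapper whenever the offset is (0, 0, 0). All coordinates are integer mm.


// slat z = rail_z + rail_h = 186 + 189 = 375
// slat gap = ⌊(1843 − 9·98) / 10⌋ = 96
translate([103, 339, 0]) cube([50, 50, 418]);
translate([103, 1814, 0]) cube([50, 50, 418]);
translate([1996, 339, 0]) cube([50, 50, 418]);
translate([1996, 1814, 0]) cube([50, 50, 418]);
translate([153, 339, 186]) cube([1843, 27, 189]);
translate([153, 1837, 186]) cube([1843, 27, 189]);
translate([103, 389, 186]) cube([27, 1425, 189]);
translate([2019, 389, 186]) cube([27, 1425, 189]);
translate([249, 339, 375]) cube([98, 1525, 25]);
translate([443, 339, 375]) cube([98, 1525, 25]);
translate([637, 339, 375]) cube([98, 1525, 25]);
translate([831, 339, 375]) cube([98, 1525, 25]);
translate([1025, 339, 375]) cube([98, 1525, 25]);
translate([1219, 339, 375]) cube([98, 1525, 25]);
translate([1413, 339, 375]) cube([98, 1525, 25]);
translate([1607, 339, 375]) cube([98, 1525, 25]);
translate([1801, 339, 375]) cube([98, 1525, 25]);


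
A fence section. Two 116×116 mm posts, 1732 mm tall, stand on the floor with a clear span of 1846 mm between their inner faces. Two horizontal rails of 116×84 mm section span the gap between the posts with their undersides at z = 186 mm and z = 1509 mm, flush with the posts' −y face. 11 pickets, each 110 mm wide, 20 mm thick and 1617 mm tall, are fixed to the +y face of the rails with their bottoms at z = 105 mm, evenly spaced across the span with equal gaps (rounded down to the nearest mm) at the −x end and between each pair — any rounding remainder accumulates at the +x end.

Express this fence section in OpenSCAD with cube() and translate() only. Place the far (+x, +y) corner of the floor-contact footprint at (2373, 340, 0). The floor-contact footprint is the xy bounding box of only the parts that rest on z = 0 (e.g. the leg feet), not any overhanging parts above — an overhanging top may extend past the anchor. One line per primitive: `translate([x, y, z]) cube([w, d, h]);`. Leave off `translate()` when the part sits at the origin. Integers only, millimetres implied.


translate([295, 224, 0]) cube([116, 116, 1732]);
translate([2257, 224, 0]) cube([116, 116, 1732]);
translate([411, 224, 186]) cube([1846, 116, 84]);
translate([411, 224, 1509]) cube([1846, 116, 84]);
translate([464, 340, 105]) cube([110, 20, 1617]);
translate([627, 340, 105]) cube([110, 20, 1617]);
translate([790, 340, 105]) cube([110, 20, 1617]);
translate([953, 340, 105]) cube([110, 20, 1617]);
translate([1116, 340, 105]) cube([110, 20, 1617]);
translate([1279, 340, 105]) cube([110, 20, 1617]);
translate([1442, 340, 105]) cube([110, 20, 1617]);
translate([1605, 340, 105]) cube([110, 20, 1617]);
translate([1768, 340, 105]) cube([110, 20, 1617]);
translate([1931, 340, 105]) cube([110, 20, 1617]);
translate([2094, 340, 105]) cube([110, 20, 1617]);


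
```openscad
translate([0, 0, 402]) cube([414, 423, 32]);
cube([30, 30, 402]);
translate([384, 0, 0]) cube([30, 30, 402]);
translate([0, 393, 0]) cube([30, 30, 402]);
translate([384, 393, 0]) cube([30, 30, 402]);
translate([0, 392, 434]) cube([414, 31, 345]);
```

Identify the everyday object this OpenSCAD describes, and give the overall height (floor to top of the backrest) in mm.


A chair. The overall height is 779 mm.

A slab on four corner posts with a tall panel at the back — a chair. The seat slab sits at z = 402 with thickness 32, and the 345 mm backrest starts at the seat top, so the overall height is 402 + 32 + 345 = 779 mm.


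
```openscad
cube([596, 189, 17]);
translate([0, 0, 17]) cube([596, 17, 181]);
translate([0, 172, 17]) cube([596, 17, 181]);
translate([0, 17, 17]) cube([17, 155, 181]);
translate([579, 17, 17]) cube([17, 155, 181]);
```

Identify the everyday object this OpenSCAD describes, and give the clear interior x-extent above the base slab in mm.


An open box. The internal width is 562 mm.

A 596×189 base slab with four walls standing on it — an open box. The base is 596 mm wide and the walls are 17 mm thick, so the internal width is 596 − 2 × 17 = 562 mm.


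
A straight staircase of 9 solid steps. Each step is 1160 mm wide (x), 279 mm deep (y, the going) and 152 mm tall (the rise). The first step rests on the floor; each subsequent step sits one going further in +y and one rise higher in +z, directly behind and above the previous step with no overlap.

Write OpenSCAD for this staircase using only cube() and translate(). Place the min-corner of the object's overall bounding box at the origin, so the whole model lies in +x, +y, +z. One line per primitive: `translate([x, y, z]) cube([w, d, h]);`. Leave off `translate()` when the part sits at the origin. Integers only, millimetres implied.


cube([1160, 279, 152]);
translate([0, 279, 152]) cube([1160, 279, 152]);
translate([0, 558, 304]) cube([1160, 279, 152]);
translate([0, 837, 456]) cube([1160, 279, 152]);
translate([0, 1116, 608]) cube([1160, 279, 152]);
translate([0, 1395, 760]) cube([1160, 279, 152]);
translate([0, 1674, 912]) cube([1160, 279, 152]);
translate([0, 1953, 1064]) cube([1160, 279, 152]);
translate([0, 2232, 1216]) cube([1160, 279, 152]);


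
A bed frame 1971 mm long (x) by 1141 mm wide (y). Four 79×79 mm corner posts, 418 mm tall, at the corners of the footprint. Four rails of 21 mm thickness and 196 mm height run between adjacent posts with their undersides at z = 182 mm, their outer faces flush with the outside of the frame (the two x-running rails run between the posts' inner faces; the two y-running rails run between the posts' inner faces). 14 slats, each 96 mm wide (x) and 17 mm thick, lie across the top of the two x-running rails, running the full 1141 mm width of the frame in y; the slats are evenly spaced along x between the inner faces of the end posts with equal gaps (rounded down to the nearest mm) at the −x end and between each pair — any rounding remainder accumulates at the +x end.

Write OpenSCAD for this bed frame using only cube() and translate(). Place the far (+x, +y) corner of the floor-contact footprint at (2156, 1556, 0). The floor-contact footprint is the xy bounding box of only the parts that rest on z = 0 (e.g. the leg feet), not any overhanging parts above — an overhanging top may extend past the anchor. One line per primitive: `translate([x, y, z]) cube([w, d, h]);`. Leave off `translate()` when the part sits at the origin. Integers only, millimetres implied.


translate([185, 415, 0]) cube([79, 79, 418]);
translate([185, 1477, 0]) cube([79, 79, 418]);
translate([2077, 415, 0]) cube([79, 79, 418]);
translate([2077, 1477, 0]) cube([79, 79, 418]);
translate([264, 415, 182]) cube([1813, 21, 196]);
translate([264, 1535, 182]) cube([1813, 21, 196]);
translate([185, 494, 182]) cube([21, 983, 196]);
translate([2135, 494, 182]) cube([21, 983, 196]);
translate([295, 415, 378]) cube([96, 1141, 17]);
translate([422, 415, 378]) cube([96, 1141, 17]);
translate([549, 415, 378]) cube([96, 1141, 17]);
translate([676, 415, 378]) cube([96, 1141, 17]);
translate([803, 415, 378]) cube([96, 1141, 17]);
translate([930, 415, 378]) cube([96, 1141, 17]);
translate([1057, 415, 378]) cube([96, 1141, 17]);
translate([1184, 415, 378]) cube([96, 1141, 17]);
translate([1311, 415, 378]) cube([96, 1141, 17]);
translate([1438, 415, 378]) cube([96, 1141, 17]);
translate([1565, 415, 378]) cube([96, 1141, 17]);
translate([1692, 415, 378]) cube([96, 1141, 17]);
translate([1819, 415, 378]) cube([96, 1141, 17]);
translate([1946, 415, 378]) cube([96, 1141, 17]);


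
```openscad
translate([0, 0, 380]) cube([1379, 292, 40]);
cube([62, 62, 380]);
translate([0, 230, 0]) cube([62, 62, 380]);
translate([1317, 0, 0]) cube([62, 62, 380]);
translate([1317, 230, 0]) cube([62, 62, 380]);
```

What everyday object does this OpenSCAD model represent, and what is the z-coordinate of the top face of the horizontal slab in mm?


A bench. The seat-top height is 420 mm.

A long slab on four corner posts — a bench. The slab sits at z = 380 with thickness 40, so the top is 380 + 40 = 420 mm.


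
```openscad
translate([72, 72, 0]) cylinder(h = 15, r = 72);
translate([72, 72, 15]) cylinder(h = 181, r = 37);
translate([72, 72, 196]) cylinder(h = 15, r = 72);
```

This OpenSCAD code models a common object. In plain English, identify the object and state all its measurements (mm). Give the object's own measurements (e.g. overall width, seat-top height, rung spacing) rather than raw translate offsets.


A spool: two coaxial disc flanges of radius 72 mm and thickness 15 mm, joined by a core cylinder of radius 37 mm and height 181 mm. The lower flange rests on z = 0 and the three cylinders share a vertical axis.


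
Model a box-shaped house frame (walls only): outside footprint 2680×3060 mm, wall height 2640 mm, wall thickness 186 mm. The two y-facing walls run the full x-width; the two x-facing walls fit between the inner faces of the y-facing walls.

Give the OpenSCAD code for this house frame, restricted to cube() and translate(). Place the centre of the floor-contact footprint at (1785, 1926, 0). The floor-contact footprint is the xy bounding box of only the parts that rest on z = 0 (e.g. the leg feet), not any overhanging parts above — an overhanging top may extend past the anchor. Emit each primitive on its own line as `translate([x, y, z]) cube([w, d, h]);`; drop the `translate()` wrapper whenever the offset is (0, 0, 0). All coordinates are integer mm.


translate([445, 396, 0]) cube([2680, 186, 2640]);
translate([445, 3270, 0]) cube([2680, 186, 2640]);
translate([445, 582, 0]) cube([186, 2688, 2640]);
translate([2939, 582, 0]) cube([186, 2688, 2640]);


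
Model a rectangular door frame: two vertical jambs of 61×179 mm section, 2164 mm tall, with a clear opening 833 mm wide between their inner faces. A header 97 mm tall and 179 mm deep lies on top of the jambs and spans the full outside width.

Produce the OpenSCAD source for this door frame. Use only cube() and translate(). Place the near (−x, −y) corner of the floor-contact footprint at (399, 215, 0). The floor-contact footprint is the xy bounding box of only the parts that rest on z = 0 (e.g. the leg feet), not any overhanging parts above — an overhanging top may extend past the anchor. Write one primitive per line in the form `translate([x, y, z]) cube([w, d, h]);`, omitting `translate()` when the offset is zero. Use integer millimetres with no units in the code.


translate([399, 215, 0]) cube([61, 179, 2164]);
translate([1293, 215, 0]) cube([61, 179, 2164]);
translate([399, 215, 2164]) cube([955, 179, 97]);


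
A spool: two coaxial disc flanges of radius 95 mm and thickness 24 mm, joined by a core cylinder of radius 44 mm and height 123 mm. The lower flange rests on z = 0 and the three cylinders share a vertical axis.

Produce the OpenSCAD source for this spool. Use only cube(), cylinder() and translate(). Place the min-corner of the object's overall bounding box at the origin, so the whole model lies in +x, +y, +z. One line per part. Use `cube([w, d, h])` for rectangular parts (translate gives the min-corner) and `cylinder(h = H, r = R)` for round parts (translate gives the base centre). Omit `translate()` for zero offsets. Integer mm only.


translate([95, 95, 0]) cylinder(h = 24, r = 95);
translate([95, 95, 24]) cylinder(h = 123, r = 44);
translate([95, 95, 147]) cylinder(h = 24, r = 95);


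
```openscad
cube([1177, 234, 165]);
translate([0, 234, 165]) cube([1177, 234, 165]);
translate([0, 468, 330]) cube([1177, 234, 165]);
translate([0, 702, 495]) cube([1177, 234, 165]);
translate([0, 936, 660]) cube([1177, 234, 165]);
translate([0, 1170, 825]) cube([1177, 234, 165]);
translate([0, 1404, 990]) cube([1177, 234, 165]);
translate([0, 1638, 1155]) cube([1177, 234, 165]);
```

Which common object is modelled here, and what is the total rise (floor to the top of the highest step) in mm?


A staircase. The total rise is 1320 mm.

8 identical blocks, each offset up and back from the previous — a staircase. Each step is 165 mm tall and there are 8 of them, so the total rise is 8 × 165 = 1320 mm.


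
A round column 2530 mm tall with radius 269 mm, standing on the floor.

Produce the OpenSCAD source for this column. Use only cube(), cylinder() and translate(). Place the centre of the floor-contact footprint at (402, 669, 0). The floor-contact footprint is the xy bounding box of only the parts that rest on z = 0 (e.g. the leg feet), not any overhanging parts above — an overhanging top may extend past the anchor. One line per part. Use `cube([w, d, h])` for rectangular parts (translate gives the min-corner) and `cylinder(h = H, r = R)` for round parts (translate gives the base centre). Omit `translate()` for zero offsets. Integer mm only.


translate([402, 669, 0]) cylinder(h = 2530, r = 269);


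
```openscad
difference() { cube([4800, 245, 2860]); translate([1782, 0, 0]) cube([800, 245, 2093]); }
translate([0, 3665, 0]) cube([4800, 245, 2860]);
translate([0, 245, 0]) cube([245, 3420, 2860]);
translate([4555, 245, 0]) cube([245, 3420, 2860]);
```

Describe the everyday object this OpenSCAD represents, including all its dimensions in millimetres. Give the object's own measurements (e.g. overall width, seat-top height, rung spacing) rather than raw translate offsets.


A single room: four walls, each 2860 mm tall and 245 mm thick, enclosing an outside footprint 4800×3910 mm (x × y), no floor or roof. The front and back walls (−y and +y sides) run the full x-width; the side walls fit between their inner faces. A door opening 800 mm wide and 2093 mm tall is cut through the front wall from the floor up, its −x edge 1782 mm from the wall's −x end.


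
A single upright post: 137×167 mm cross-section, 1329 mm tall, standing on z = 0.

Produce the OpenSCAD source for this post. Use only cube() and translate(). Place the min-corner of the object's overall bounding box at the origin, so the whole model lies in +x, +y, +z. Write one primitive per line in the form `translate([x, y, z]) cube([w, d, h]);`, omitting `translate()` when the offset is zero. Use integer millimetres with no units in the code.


cube([137, 167, 1329]);


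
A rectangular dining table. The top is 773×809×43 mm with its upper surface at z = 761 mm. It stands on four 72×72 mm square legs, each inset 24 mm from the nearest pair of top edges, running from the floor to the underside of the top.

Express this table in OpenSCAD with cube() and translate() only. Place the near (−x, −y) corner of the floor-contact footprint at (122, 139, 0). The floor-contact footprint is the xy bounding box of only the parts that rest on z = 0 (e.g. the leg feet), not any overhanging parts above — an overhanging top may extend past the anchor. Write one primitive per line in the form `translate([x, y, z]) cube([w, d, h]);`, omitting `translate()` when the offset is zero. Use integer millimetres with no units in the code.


translate([98, 115, 718]) cube([773, 809, 43]);
translate([122, 139, 0]) cube([72, 72, 718]);
translate([775, 139, 0]) cube([72, 72, 718]);
translate([122, 828, 0]) cube([72, 72, 718]);
translate([775, 828, 0]) cube([72, 72, 718]);


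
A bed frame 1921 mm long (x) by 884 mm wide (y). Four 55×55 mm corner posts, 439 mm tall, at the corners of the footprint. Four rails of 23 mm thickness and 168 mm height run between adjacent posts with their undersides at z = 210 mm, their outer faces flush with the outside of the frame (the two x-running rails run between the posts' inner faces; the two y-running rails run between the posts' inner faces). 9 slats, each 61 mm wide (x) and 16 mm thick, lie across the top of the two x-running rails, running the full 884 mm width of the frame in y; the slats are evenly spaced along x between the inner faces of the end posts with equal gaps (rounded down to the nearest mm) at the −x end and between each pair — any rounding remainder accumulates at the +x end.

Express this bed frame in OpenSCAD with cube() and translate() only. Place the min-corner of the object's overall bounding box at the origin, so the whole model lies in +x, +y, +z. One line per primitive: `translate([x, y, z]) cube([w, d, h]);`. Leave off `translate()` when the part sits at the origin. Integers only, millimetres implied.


cube([55, 55, 439]);
translate([0, 829, 0]) cube([55, 55, 439]);
translate([1866, 0, 0]) cube([55, 55, 439]);
translate([1866, 829, 0]) cube([55, 55, 439]);
translate([55, 0, 210]) cube([1811, 23, 168]);
translate([55, 861, 210]) cube([1811, 23, 168]);
translate([0, 55, 210]) cube([23, 774, 168]);
translate([1898, 55, 210]) cube([23, 774, 168]);
translate([181, 0, 378]) cube([61, 884, 16]);
translate([368, 0, 378]) cube([61, 884, 16]);
translate([555, 0, 378]) cube([61, 884, 16]);
translate([742, 0, 378]) cube([61, 884, 16]);
translate([929, 0, 378]) cube([61, 884, 16]);
translate([1116, 0, 378]) cube([61, 884, 16]);
translate([1303, 0, 378]) cube([61, 884, 16]);
translate([1490, 0, 378]) cube([61, 884, 16]);
translate([1677, 0, 378]) cube([61, 884, 16]);


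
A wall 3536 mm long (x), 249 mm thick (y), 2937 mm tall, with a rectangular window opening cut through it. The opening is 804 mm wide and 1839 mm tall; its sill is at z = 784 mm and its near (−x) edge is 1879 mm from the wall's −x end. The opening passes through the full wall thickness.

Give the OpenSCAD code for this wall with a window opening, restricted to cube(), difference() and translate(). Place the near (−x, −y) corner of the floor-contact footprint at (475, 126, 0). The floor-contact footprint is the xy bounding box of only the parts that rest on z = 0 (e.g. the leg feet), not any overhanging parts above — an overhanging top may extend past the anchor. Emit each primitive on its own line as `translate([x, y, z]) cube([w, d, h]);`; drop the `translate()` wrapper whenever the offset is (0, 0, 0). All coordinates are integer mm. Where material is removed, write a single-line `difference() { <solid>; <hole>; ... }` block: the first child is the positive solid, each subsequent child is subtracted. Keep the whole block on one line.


difference() { translate([475, 126, 0]) cube([3536, 249, 2937]); translate([2354, 126, 784]) cube([804, 249, 1839]); }


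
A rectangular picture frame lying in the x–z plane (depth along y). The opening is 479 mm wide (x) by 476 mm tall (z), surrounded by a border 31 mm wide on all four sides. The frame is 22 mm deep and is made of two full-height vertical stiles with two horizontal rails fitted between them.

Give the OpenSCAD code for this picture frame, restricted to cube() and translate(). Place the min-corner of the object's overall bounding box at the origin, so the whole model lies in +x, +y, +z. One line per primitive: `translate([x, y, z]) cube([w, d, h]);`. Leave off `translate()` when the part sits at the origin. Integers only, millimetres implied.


cube([31, 22, 538]);
translate([510, 0, 0]) cube([31, 22, 538]);
translate([31, 0, 0]) cube([479, 22, 31]);
translate([31, 0, 507]) cube([479, 22, 31]);


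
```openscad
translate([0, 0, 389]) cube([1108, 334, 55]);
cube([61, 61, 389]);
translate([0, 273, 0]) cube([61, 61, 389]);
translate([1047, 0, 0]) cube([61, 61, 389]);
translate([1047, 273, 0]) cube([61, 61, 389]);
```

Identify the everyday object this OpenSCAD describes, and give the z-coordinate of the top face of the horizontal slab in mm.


A bench. The seat-top height is 444 mm.

A long slab on four corner posts — a bench. The slab sits at z = 389 with thickness 55, so the top is 389 + 55 = 444 mm.


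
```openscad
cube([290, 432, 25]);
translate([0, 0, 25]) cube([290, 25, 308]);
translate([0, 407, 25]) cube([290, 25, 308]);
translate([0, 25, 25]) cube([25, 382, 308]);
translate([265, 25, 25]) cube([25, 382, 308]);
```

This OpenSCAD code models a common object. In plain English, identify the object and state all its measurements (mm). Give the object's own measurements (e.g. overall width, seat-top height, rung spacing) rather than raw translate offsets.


An open-topped rectangular box: outside dimensions 290×432×333 mm, with a uniform wall and base thickness of 25 mm. The base is a full 290×432 slab on the floor; four walls sit on top of the base. The front and back walls (the −y and +y sides) span the full width; the two side walls fit between them.


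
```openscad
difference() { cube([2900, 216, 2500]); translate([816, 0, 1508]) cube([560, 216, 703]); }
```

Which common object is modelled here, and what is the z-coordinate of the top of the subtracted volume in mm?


A wall with a window opening. The window head height is 2211 mm.

A wall with a rectangular opening subtracted — a window. Sill at z = 1508, opening 703 mm tall, so the head is at 1508 + 703 = 2211 mm.


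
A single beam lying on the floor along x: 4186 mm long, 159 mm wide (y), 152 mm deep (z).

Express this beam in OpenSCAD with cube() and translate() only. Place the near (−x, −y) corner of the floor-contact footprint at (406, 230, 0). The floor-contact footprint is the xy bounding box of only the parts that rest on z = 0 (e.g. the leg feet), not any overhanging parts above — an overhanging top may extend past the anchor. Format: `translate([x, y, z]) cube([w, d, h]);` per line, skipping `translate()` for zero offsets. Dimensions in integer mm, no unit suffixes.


translate([406, 230, 0]) cube([4186, 159, 152]);


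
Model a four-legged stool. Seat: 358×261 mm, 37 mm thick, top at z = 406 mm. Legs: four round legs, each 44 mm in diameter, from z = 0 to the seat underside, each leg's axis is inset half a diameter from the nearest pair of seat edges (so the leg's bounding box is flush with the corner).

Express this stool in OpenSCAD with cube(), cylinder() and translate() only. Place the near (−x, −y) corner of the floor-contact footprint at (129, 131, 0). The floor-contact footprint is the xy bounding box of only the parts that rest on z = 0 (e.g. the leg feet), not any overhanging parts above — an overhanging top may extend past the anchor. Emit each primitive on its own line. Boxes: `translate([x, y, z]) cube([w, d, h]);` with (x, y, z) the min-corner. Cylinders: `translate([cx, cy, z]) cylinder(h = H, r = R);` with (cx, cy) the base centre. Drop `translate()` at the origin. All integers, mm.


translate([129, 131, 369]) cube([358, 261, 37]);
translate([151, 153, 0]) cylinder(h = 369, r = 22);
translate([465, 153, 0]) cylinder(h = 369, r = 22);
translate([151, 370, 0]) cylinder(h = 369, r = 22);
translate([465, 370, 0]) cylinder(h = 369, r = 22);


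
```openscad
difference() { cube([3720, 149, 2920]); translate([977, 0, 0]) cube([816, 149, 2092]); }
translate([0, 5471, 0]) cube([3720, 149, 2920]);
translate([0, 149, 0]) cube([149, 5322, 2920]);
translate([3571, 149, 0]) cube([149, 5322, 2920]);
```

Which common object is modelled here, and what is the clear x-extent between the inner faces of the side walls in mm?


A single room. The interior width is 3422 mm.

Four walls enclosing a rectangle with a door in the front wall — a room. Outside width 3720 minus two 149 mm walls gives 3422 mm.


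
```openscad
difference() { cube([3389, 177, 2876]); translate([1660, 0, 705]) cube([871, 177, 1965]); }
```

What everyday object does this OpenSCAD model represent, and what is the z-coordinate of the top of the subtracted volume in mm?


A wall with a window opening. The window head height is 2670 mm.

A wall with a rectangular opening subtracted — a window. Sill at z = 705, opening 1965 mm tall, so the head is at 705 + 1965 = 2670 mm.


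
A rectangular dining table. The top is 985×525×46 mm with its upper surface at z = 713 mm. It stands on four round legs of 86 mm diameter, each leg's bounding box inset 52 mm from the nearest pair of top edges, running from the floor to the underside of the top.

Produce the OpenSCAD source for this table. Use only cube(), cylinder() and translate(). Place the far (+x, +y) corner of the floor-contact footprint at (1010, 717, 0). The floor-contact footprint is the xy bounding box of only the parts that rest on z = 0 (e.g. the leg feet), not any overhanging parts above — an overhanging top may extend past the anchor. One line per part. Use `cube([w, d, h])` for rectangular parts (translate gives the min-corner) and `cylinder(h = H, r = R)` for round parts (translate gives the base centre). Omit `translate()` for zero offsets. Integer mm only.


translate([77, 244, 667]) cube([985, 525, 46]);
translate([172, 339, 0]) cylinder(h = 667, r = 43);
translate([967, 339, 0]) cylinder(h = 667, r = 43);
translate([172, 674, 0]) cylinder(h = 667, r = 43);
translate([967, 674, 0]) cylinder(h = 667, r = 43);


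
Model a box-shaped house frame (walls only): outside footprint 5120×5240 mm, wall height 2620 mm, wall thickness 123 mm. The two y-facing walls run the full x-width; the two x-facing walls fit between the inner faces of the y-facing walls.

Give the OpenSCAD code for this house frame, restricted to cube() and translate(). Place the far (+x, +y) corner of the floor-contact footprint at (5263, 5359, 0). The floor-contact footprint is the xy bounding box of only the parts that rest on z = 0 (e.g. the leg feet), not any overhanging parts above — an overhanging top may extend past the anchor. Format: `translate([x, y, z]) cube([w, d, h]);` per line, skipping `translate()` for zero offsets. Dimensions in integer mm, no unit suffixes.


translate([143, 119, 0]) cube([5120, 123, 2620]);
translate([143, 5236, 0]) cube([5120, 123, 2620]);
translate([143, 242, 0]) cube([123, 4994, 2620]);
translate([5140, 242, 0]) cube([123, 4994, 2620]);


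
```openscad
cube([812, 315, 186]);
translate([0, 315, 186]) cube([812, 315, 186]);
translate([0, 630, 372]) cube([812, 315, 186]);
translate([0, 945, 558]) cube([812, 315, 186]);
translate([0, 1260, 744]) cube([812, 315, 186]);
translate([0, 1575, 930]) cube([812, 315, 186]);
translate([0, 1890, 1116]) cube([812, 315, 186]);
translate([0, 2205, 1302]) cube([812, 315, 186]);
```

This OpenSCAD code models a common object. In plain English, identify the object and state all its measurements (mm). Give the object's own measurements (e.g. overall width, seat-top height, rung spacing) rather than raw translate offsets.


A straight staircase of 8 solid steps. Each step is 812 mm wide (x), 315 mm deep (y, the going) and 186 mm tall (the rise). The first step rests on the floor; each subsequent step sits one going further in +y and one rise higher in +z, directly behind and above the previous step with no overlap.


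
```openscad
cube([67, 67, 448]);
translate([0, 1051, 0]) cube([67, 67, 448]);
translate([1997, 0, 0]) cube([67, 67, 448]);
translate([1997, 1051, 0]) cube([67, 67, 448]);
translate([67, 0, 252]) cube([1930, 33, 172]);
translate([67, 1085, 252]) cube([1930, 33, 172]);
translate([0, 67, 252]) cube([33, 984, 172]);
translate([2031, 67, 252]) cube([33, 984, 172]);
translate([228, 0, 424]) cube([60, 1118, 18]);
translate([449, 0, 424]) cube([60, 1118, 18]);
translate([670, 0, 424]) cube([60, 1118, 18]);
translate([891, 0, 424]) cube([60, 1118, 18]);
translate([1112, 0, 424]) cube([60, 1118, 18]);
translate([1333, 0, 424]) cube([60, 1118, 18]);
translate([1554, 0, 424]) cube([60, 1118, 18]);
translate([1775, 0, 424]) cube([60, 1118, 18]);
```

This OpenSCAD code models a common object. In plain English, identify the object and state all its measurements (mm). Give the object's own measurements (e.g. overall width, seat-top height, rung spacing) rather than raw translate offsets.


A bed frame 2064 mm long (x) by 1118 mm wide (y). Four 67×67 mm corner posts, 448 mm tall, at the corners of the footprint. Four rails of 33 mm thickness and 172 mm height run between adjacent posts with their undersides at z = 252 mm, their outer faces flush with the outside of the frame (the two x-running rails run between the posts' inner faces; the two y-running rails run between the posts' inner faces). 8 slats, each 60 mm wide (x) and 18 mm thick, lie across the top of the two x-running rails, running the full 1118 mm width of the frame in y; along x they sit between the end posts with a 161 mm gap after the −x posts and between neighbouring slats, leaving 162 mm before the +x posts.


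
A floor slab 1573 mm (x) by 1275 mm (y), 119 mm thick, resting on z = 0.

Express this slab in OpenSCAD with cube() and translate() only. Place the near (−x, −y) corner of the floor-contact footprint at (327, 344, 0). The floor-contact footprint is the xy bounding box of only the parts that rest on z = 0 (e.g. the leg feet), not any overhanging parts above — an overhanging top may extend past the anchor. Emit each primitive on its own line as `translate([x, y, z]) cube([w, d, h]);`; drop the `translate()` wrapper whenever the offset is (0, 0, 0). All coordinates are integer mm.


translate([327, 344, 0]) cube([1573, 1275, 119]);


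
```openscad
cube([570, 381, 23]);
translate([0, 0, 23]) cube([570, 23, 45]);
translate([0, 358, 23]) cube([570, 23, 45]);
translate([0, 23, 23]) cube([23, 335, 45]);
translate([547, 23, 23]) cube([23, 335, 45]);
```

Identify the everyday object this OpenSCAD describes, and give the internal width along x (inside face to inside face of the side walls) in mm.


An open box. The internal width is 524 mm.

A 570×381 base slab with four walls standing on it — an open box. The base is 570 mm wide and the walls are 23 mm thick, so the internal width is 570 − 2 × 23 = 524 mm.


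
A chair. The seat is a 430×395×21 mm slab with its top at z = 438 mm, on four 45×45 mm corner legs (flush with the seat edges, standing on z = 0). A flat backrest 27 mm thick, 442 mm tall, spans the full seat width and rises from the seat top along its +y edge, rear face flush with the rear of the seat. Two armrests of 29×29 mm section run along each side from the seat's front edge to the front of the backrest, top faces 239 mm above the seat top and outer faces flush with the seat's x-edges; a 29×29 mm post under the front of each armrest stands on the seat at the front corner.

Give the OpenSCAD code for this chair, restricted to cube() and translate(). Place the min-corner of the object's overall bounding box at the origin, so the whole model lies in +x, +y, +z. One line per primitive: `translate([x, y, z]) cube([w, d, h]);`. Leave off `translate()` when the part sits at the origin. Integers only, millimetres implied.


translate([0, 0, 417]) cube([430, 395, 21]);
cube([45, 45, 417]);
translate([385, 0, 0]) cube([45, 45, 417]);
translate([0, 350, 0]) cube([45, 45, 417]);
translate([385, 350, 0]) cube([45, 45, 417]);
translate([0, 368, 438]) cube([430, 27, 442]);
translate([0, 0, 648]) cube([29, 368, 29]);
translate([401, 0, 648]) cube([29, 368, 29]);
translate([0, 0, 438]) cube([29, 29, 210]);
translate([401, 0, 438]) cube([29, 29, 210]);


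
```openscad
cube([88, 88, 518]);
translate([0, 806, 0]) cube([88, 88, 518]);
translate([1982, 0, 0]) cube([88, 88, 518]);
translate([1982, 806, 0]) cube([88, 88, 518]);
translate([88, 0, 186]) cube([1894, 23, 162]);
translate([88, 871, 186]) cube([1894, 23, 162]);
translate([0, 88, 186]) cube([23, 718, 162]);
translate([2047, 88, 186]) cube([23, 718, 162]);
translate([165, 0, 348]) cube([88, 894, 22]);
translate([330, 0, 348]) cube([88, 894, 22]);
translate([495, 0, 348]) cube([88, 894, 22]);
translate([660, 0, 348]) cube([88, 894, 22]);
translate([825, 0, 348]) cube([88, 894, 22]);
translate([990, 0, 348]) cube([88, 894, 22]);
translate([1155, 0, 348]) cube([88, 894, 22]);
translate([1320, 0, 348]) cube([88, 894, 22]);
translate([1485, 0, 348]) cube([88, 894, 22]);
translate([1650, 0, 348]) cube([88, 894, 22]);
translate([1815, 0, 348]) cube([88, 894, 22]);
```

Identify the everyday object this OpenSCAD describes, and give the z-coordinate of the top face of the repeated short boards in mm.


A bed frame. The slat-top height is 370 mm.

Four posts, four rails, and a row of slats — a bed frame. Slats sit on the rails at z = 186 + 162 = 348; with slat thickness 22, the top is 370 mm.


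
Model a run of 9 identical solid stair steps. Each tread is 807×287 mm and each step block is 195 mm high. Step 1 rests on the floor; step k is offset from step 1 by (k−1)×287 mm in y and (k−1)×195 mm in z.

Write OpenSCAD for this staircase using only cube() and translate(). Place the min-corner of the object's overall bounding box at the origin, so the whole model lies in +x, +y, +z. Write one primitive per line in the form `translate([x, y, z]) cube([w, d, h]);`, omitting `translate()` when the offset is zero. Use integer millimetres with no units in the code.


cube([807, 287, 195]);
translate([0, 287, 195]) cube([807, 287, 195]);
translate([0, 574, 390]) cube([807, 287, 195]);
translate([0, 861, 585]) cube([807, 287, 195]);
translate([0, 1148, 780]) cube([807, 287, 195]);
translate([0, 1435, 975]) cube([807, 287, 195]);
translate([0, 1722, 1170]) cube([807, 287, 195]);
translate([0, 2009, 1365]) cube([807, 287, 195]);
translate([0, 2296, 1560]) cube([807, 287, 195]);


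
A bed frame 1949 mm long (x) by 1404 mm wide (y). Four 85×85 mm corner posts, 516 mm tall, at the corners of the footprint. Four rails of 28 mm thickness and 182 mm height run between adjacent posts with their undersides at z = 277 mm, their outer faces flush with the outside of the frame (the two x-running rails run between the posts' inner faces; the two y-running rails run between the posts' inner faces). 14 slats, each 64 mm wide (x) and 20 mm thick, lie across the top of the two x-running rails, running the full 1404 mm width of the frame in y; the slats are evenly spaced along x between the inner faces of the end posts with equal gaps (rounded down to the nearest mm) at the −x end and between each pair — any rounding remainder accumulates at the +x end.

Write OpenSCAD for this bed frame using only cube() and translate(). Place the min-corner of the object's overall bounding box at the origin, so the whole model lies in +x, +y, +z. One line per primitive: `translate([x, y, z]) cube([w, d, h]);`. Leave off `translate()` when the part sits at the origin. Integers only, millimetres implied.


cube([85, 85, 516]);
translate([0, 1319, 0]) cube([85, 85, 516]);
translate([1864, 0, 0]) cube([85, 85, 516]);
translate([1864, 1319, 0]) cube([85, 85, 516]);
translate([85, 0, 277]) cube([1779, 28, 182]);
translate([85, 1376, 277]) cube([1779, 28, 182]);
translate([0, 85, 277]) cube([28, 1234, 182]);
translate([1921, 85, 277]) cube([28, 1234, 182]);
translate([143, 0, 459]) cube([64, 1404, 20]);
translate([265, 0, 459]) cube([64, 1404, 20]);
translate([387, 0, 459]) cube([64, 1404, 20]);
translate([509, 0, 459]) cube([64, 1404, 20]);
translate([631, 0, 459]) cube([64, 1404, 20]);
translate([753, 0, 459]) cube([64, 1404, 20]);
translate([875, 0, 459]) cube([64, 1404, 20]);
translate([997, 0, 459]) cube([64, 1404, 20]);
translate([1119, 0, 459]) cube([64, 1404, 20]);
translate([1241, 0, 459]) cube([64, 1404, 20]);
translate([1363, 0, 459]) cube([64, 1404, 20]);
translate([1485, 0, 459]) cube([64, 1404, 20]);
translate([1607, 0, 459]) cube([64, 1404, 20]);
translate([1729, 0, 459]) cube([64, 1404, 20]);


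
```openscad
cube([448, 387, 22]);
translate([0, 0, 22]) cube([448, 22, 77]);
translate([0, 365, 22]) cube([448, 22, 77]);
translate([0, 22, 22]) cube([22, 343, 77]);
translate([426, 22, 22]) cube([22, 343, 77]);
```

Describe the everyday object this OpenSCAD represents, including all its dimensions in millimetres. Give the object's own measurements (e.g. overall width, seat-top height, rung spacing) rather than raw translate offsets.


An open-topped rectangular box: outside dimensions 448×387×99 mm, with a uniform wall and base thickness of 22 mm. The base is a full 448×387 slab on the floor; four walls sit on top of the base. The front and back walls (the −y and +y sides) span the full width; the two side walls fit between them.


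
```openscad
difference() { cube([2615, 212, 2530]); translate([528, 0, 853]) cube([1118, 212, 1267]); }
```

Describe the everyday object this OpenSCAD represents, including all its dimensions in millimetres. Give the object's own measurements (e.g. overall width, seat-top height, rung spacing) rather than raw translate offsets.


A wall 2615 mm long (x), 212 mm thick (y), 2530 mm tall, with a rectangular window opening cut through it. The opening is 1118 mm wide and 1267 mm tall; its sill is at z = 853 mm and its near (−x) edge is 528 mm from the wall's −x end. The opening passes through the full wall thickness.


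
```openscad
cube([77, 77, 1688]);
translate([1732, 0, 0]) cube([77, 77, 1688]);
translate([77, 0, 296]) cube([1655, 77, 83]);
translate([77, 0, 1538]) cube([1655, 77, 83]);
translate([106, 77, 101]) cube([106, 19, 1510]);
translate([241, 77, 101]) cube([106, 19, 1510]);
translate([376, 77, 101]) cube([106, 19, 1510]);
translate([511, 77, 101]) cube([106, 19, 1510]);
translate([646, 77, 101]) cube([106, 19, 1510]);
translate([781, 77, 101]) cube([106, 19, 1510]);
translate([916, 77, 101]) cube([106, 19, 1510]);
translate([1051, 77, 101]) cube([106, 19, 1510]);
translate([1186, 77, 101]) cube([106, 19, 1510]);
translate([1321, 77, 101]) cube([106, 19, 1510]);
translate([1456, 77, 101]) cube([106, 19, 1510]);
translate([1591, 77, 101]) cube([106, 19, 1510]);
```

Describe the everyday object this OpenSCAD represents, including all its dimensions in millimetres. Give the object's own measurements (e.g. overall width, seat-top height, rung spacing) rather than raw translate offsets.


A fence section. Two 77×77 mm posts, 1688 mm tall, stand on the floor with a clear span of 1655 mm between their inner faces. Two horizontal rails of 77×83 mm section span the gap between the posts with their undersides at z = 296 mm and z = 1538 mm, flush with the posts' −y face. 12 pickets, each 106 mm wide, 19 mm thick and 1510 mm tall, are fixed to the +y face of the rails with their bottoms at z = 101 mm, spaced across the span with a 29 mm gap after the −x post and between neighbouring pickets, with 35 mm left before the +x post.


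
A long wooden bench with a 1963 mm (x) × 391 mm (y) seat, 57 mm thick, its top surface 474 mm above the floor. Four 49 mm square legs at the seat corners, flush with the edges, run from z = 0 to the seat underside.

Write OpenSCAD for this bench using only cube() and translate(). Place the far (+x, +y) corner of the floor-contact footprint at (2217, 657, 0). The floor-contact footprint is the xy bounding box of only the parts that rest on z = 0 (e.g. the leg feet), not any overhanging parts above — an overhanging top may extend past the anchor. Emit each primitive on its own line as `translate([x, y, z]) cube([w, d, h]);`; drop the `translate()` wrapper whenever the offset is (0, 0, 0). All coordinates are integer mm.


// leg_h = 474 − 57 = 417
translate([254, 266, 417]) cube([1963, 391, 57]);
translate([254, 266, 0]) cube([49, 49, 417]);
translate([254, 608, 0]) cube([49, 49, 417]);
translate([2168, 266, 0]) cube([49, 49, 417]);
translate([2168, 608, 0]) cube([49, 49, 417]);
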